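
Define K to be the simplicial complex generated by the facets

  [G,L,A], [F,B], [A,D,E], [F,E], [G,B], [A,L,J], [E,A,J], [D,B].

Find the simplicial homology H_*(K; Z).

Fix the vertex order A < B < D < E < F < G < J < L and write every simplex with vertices in increasing order. Then dim K = 2 and the simplices of K are:

  0-simplices (8): A, B, D, E, F, G, J, L
  1-simplices (13): AD, AE, AG, AJ, AL, BD, BF, BG, DE, EF, EJ, GL, JL
  2-simplices (4): ADE, AEJ, AGL, AJL

so the chain groups are C_0 ≅ Z^8, C_1 ≅ Z^13, C_2 ≅ Z^4.

The boundary map ∂_1: C_1 → C_0 sends each edge [p,q] (with p < q) to q − p. For instance
  ∂AE = E − A.
The resulting 8×13 matrix has rank 7, and its Smith normal form has invariant factors (1,1,1,1,1,1,1).

The boundary map ∂_2: C_2 → C_1 maps a triangle to the signed sum of its edges. For instance
  ∂AGL = GL − AL + AG,
  ∂ADE = DE − AE + AD.
The resulting 13×4 matrix has rank 4, and its Smith normal form has invariant factors (1,1,1,1).

From H_k ≅ ker(∂_k) / im(∂_{k+1}) we obtain:

  H_0: rank C_0 − rank ∂_1 = 8 − 7 = 1, and the invariant factors of ∂_1 are all 1, so H_0 = Z.
  H_1: rank ker ∂_1 − rank ∂_2 = (13 − 7) − 4 = 2, and the invariant factors of ∂_2 are all 1, so H_1 = Z^2.
  H_2: rank ker ∂_2 − rank ∂_3 = (4 − 4) − 0 = 0, and there is no ∂_3, so H_2 = 0.

H_0 ≅ Z,  H_1 ≅ Z^2,  H_2 = 0.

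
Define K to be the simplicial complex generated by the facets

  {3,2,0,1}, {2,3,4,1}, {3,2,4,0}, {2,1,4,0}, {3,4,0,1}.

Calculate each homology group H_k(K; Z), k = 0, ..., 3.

Take the total order 0 < 1 < 2 < 3 < 4 on the vertex set. Then K (dimension 3) consists of the simplices:

  0-simplices (5): [0], [1], [2], [3], [4]
  1-simplices (10): [0,1], [0,2], [0,3], [0,4], [1,2], [1,3], [1,4], [2,3], [2,4], [3,4]
  2-simplices (10): [0,1,2], [0,1,3], [0,1,4], [0,2,3], [0,2,4], [0,3,4], [1,2,3], [1,2,4], [1,3,4], [2,3,4]
  3-simplices (5): [0,1,2,3], [0,1,2,4], [0,1,3,4], [0,2,3,4], [1,2,3,4]

so the chain groups are C_0 ≅ Z^5, C_1 ≅ Z^10, C_2 ≅ Z^10, C_3 ≅ Z^5.

∂_1: C_1 → C_0 sends each edge [p,q] (with p < q) to q − p. For instance
  ∂[2,3] = [3] − [2].
The 5×10 boundary matrix has rank 4 and Smith normal form diag(1,1,1,1).

Boundary ∂_2: C_2 → C_1 sends each 2-simplex [p,q,r] to [q,r] − [p,r] + [p,q]. For instance
  ∂[1,3,4] = [3,4] − [1,4] + [1,3],
  ∂[0,1,4] = [1,4] − [0,4] + [0,1].
This gives a 10×10 integer matrix of rank 6; reducing to Smith normal form yields diagonal entries (1,1,1,1,1,1).

∂_3: C_3 → C_2 sends each 3-simplex σ to the alternating sum Σ_i (−1)^i (σ with its i-th vertex removed). For instance
  ∂[0,2,3,4] = [2,3,4] − [0,3,4] + [0,2,4] − [0,2,3],
  ∂[0,1,3,4] = [1,3,4] − [0,3,4] + [0,1,4] − [0,1,3].
As a 10×5 matrix over Z this has rank 4, with invariant factors (1,1,1,1).

From H_k ≅ ker(∂_k) / im(∂_{k+1}) we obtain:

  H_0: rank C_0 − rank ∂_1 = 5 − 4 = 1, and the invariant factors of ∂_1 are all 1, so H_0 = Z.
  H_1: rank ker ∂_1 − rank ∂_2 = (10 − 4) − 6 = 0, and the invariant factors of ∂_2 are all 1, so H_1 = 0.
  H_2: rank ker ∂_2 − rank ∂_3 = (10 − 6) − 4 = 0, and the invariant factors of ∂_3 are all 1, so H_2 = 0.
  H_3: rank ker ∂_3 − rank ∂_4 = (5 − 4) − 0 = 1, and there is no ∂_4, so H_3 = Z.

(K is a triangulation of the 3-sphere S^3.)

H_0 = Z,  H_1 = 0,  H_2 = 0,  H_3 = Z.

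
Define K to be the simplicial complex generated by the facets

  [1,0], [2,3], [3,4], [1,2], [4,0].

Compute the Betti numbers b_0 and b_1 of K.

b_0 = 1, b_1 = 1.

Fix the vertex order 0 < 1 < 2 < 3 < 4 and write every simplex with vertices in increasing order. Then dim K = 1 and the simplices of K are:

  0-simplices (5): [0], [1], [2], [3], [4]
  1-simplices (5): [0,1], [0,4], [1,2], [2,3], [3,4]

giving chain groups C_0 ≅ Z^5, C_1 ≅ Z^5.

The boundary map ∂_1: C_1 → C_0 maps an edge to its endpoints' difference, ∂[p,q] = q − p. For instance
  ∂[0,4] = [4] − [0].
As a 5×5 matrix over Z this has rank 4, with invariant factors (1,1,1,1).

Now H_k = ker ∂_k / im ∂_{k+1}, so:

  H_0: rank C_0 − rank ∂_1 = 5 − 4 = 1, and the invariant factors of ∂_1 are all 1, so H_0 ≅ Z.
  H_1: rank ker ∂_1 − rank ∂_2 = (5 − 4) − 0 = 1, and there is no ∂_2, so H_1 ≅ Z.

(K is a triangulation of the circle S^1.)

Hence the Betti numbers are b_0 = 1, b_1 = 1.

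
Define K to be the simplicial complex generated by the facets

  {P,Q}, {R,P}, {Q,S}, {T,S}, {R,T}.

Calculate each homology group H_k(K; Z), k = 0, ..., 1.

H_0 = Z,  H_1 = Z.

We work with the vertex ordering P < Q < R < S < T. The simplices of K, each written with vertices in increasing order, are:

  0-simplices (5): P, Q, R, S, T
  1-simplices (5): PQ, PR, QS, RT, ST

Hence C_0 ≅ Z^5, C_1 ≅ Z^5.

The boundary map ∂_1: C_1 → C_0 is given by ∂[p,q] = [q] − [p].
The resulting 5×5 matrix has rank 4, and its Smith normal form has invariant factors (1,1,1,1).

Now H_k = ker ∂_k / im ∂_{k+1}, so:

  H_0: rank C_0 − rank ∂_1 = 5 − 4 = 1, and the invariant factors of ∂_1 are all 1, so H_0 ≅ Z.
  H_1: rank ker ∂_1 − rank ∂_2 = (5 − 4) − 0 = 1, and there is no ∂_2, so H_1 ≅ Z.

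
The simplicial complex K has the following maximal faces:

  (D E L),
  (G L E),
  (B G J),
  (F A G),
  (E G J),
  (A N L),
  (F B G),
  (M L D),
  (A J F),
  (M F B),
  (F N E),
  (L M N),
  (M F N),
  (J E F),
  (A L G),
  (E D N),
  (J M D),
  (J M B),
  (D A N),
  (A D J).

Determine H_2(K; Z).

H_2 ≅ 0.

Order the vertices as A < B < D < E < F < G < J < L < M < N. Listing each simplex with vertices in this order, K has dimension 2 with simplices:

  0-simplices (10): A, B, D, E, F, G, J, L, M, N
  1-simplices (30): AD, AF, AG, AJ, AL, AN, BF, BG, BJ, BM, DE, DJ, DL, DM, DN, EF, EG, EJ, EL, EN, FG, FJ, FM, FN, GJ, GL, JM, LM, LN, MN
  2-simplices (20): ADJ, ADN, AFG, AFJ, AGL, ALN, BFG, BFM, BGJ, BJM, DEL, DEN, DJM, DLM, EFJ, EFN, EGJ, EGL, FMN, LMN

so the chain groups are C_0 ≅ Z^10, C_1 ≅ Z^30, C_2 ≅ Z^20.

Boundary ∂_1: C_1 → C_0 sends each edge [p,q] (with p < q) to q − p. For instance
  ∂DM = M − D.
The resulting 10×30 matrix has rank 9, and its Smith normal form has invariant factors (1,1,1,1,1,1,1,1,1).

The boundary map ∂_2: C_2 → C_1 maps a triangle to the signed sum of its edges. For instance
  ∂LMN = MN − LN + LM,
  ∂BFG = FG − BG + BF.
The resulting 30×20 matrix has rank 20, and its Smith normal form has invariant factors (1,1,1,1,1,1,1,1,1,1,1,1,1,1,1,1,1,1,1,2).

Reading off H_k = ker ∂_k / im ∂_{k+1}:

  H_2: rank ker ∂_2 − rank ∂_3 = (20 − 20) − 0 = 0, and there is no ∂_3, so H_2 = 0.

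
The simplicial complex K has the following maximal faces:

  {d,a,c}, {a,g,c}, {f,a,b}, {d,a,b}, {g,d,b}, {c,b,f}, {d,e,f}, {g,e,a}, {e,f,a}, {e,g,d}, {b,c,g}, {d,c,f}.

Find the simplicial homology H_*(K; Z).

Order the vertices as a < b < c < d < e < f < g. Listing each simplex with vertices in this order, K has dimension 2 with simplices:

  0-simplices (7): a, b, c, d, e, f, g
  1-simplices (18): ab, ac, ad, ae, af, ag, bc, bd, bf, bg, cd, cf, cg, de, df, dg, ef, eg
  2-simplices (12): abd, abf, acd, acg, aef, aeg, bcf, bcg, bdg, cdf, def, deg

so the chain groups are C_0 ≅ Z^7, C_1 ≅ Z^18, C_2 ≅ Z^12.

∂_1: C_1 → C_0 is given by ∂[p,q] = [q] − [p]. For instance
  ∂cd = d − c.
As a 7×18 matrix over Z this has rank 6, with invariant factors (1,1,1,1,1,1).

Boundary ∂_2: C_2 → C_1 sends each 2-simplex [p,q,r] to [q,r] − [p,r] + [p,q]. For instance
  ∂bcg = cg − bg + bc,
  ∂aef = ef − af + ae.
This gives a 18×12 integer matrix of rank 12; reducing to Smith normal form yields diagonal entries (1,1,1,1,1,1,1,1,1,1,1,2).

Now H_k = ker ∂_k / im ∂_{k+1}, so:

  H_0: rank C_0 − rank ∂_1 = 7 − 6 = 1, and the invariant factors of ∂_1 are all 1, so H_0 = Z.
  H_1: rank ker ∂_1 − rank ∂_2 = (18 − 6) − 12 = 0, and ∂_2 has invariant factor 2 > 1, so H_1 = Z/2.
  H_2: rank ker ∂_2 − rank ∂_3 = (12 − 12) − 0 = 0, and there is no ∂_3, so H_2 = 0.

As a check, the Euler characteristic is 7 − 18 + 12 = 1, which agrees with 1 − 0 + 0 = 1.

H_0 ≅ Z,  H_1 ≅ Z/2,  H_2 = 0.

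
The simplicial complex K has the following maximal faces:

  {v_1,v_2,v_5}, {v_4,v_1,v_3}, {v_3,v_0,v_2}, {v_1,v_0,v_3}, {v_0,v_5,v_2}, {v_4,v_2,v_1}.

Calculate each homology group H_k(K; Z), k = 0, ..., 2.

H_0 = Z,  H_1 = Z,  H_2 = 0.

We work with the vertex ordering v_0 < v_1 < v_2 < v_3 < v_4 < v_5. The simplices of K, each written with vertices in increasing order, are:

  0-simplices (6): [v_0], [v_1], [v_2], [v_3], [v_4], [v_5]
  1-simplices (12): [v_0,v_1], [v_0,v_2], [v_0,v_3], [v_0,v_5], [v_1,v_2], [v_1,v_3], [v_1,v_4], [v_1,v_5], [v_2,v_3], [v_2,v_4], [v_2,v_5], [v_3,v_4]
  2-simplices (6): [v_0,v_1,v_3], [v_0,v_2,v_3], [v_0,v_2,v_5], [v_1,v_2,v_4], [v_1,v_2,v_5], [v_1,v_3,v_4]

so the chain groups are C_0 ≅ Z^6, C_1 ≅ Z^12, C_2 ≅ Z^6.

∂_1: C_1 → C_0 is given by ∂[p,q] = [q] − [p]. For instance
  ∂[v_1,v_4] = [v_4] − [v_1].
The 6×12 boundary matrix has rank 5 and Smith normal form diag(1,1,1,1,1).

Boundary ∂_2: C_2 → C_1 acts by ∂[p,q,r] = [q,r] − [p,r] + [p,q]. For instance
  ∂[v_1,v_2,v_5] = [v_2,v_5] − [v_1,v_5] + [v_1,v_2],
  ∂[v_0,v_1,v_3] = [v_1,v_3] − [v_0,v_3] + [v_0,v_1].
The 12×6 boundary matrix has rank 6 and Smith normal form diag(1,1,1,1,1,1).

Computing H_k = (kernel of ∂_k) / (image of ∂_{k+1}):

  H_0: rank C_0 − rank ∂_1 = 6 − 5 = 1, and the invariant factors of ∂_1 are all 1, so H_0 = Z.
  H_1: rank ker ∂_1 − rank ∂_2 = (12 − 5) − 6 = 1, and the invariant factors of ∂_2 are all 1, so H_1 = Z.
  H_2: rank ker ∂_2 − rank ∂_3 = (6 − 6) − 0 = 0, and there is no ∂_3, so H_2 = 0.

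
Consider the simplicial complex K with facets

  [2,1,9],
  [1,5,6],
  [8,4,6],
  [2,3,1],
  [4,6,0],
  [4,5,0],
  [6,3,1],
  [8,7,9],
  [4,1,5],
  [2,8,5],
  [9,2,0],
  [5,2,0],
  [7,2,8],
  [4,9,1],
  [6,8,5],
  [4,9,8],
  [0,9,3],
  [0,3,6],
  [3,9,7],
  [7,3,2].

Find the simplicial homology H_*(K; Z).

Fix the vertex order 0 < 1 < 2 < 3 < 4 < 5 < 6 < 7 < 8 < 9 and write every simplex with vertices in increasing order. Then dim K = 2 and the simplices of K are:

  0-simplices (10): [0], [1], [2], [3], [4], [5], [6], [7], [8], [9]
  1-simplices (30): (30 of them)
  2-simplices (20): (20 of them)

Hence C_0 ≅ Z^10, C_1 ≅ Z^30, C_2 ≅ Z^20.

The boundary map ∂_1: C_1 → C_0 maps an edge to its endpoints' difference, ∂[p,q] = q − p.
The 10×30 boundary matrix has rank 9 and Smith normal form diag(1,1,1,1,1,1,1,1,1).

Boundary ∂_2: C_2 → C_1 sends each 2-simplex [p,q,r] to [q,r] − [p,r] + [p,q]. For instance
  ∂[2,7,8] = [7,8] − [2,8] + [2,7],
  ∂[0,3,9] = [3,9] − [0,9] + [0,3].
As a 30×20 matrix over Z this has rank 20, with invariant factors (1,1,1,1,1,1,1,1,1,1,1,1,1,1,1,1,1,1,1,2).

From H_k ≅ ker(∂_k) / im(∂_{k+1}) we obtain:

  H_0: rank C_0 − rank ∂_1 = 10 − 9 = 1, and the invariant factors of ∂_1 are all 1, so H_0 = Z.
  H_1: rank ker ∂_1 − rank ∂_2 = (30 − 9) − 20 = 1, and ∂_2 has invariant factor 2 > 1, so H_1 = Z ⊕ Z/2.
  H_2: rank ker ∂_2 − rank ∂_3 = (20 − 20) − 0 = 0, and there is no ∂_3, so H_2 = 0.

(K is a triangulation of the Klein bottle.)

H_0 = Z,  H_1 = Z ⊕ Z/2,  H_2 = 0.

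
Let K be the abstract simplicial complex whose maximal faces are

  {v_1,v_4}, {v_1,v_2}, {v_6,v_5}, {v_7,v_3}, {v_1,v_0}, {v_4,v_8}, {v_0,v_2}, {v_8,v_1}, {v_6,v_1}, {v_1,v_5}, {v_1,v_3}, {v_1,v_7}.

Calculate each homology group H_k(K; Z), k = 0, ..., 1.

Take the total order v_0 < v_1 < v_2 < v_3 < v_4 < v_5 < v_6 < v_7 < v_8 on the vertex set. Then K (dimension 1) consists of the simplices:

  0-simplices (9): [v_0], [v_1], [v_2], [v_3], [v_4], [v_5], [v_6], [v_7], [v_8]
  1-simplices (12): [v_0,v_1], [v_0,v_2], [v_1,v_2], [v_1,v_3], [v_1,v_4], [v_1,v_5], [v_1,v_6], [v_1,v_7], [v_1,v_8], [v_3,v_7], [v_4,v_8], [v_5,v_6]

Hence C_0 ≅ Z^9, C_1 ≅ Z^12.

Boundary ∂_1: C_1 → C_0 maps an edge to its endpoints' difference, ∂[p,q] = q − p. For instance
  ∂[v_0,v_2] = [v_2] − [v_0].
The resulting 9×12 matrix has rank 8, and its Smith normal form has invariant factors (1,1,1,1,1,1,1,1).

Computing H_k = (kernel of ∂_k) / (image of ∂_{k+1}):

  H_0: rank C_0 − rank ∂_1 = 9 − 8 = 1, and the invariant factors of ∂_1 are all 1, so H_0 ≅ Z.
  H_1: rank ker ∂_1 − rank ∂_2 = (12 − 8) − 0 = 4, and there is no ∂_2, so H_1 ≅ Z^4.

H_0 = Z,  H_1 = Z^4.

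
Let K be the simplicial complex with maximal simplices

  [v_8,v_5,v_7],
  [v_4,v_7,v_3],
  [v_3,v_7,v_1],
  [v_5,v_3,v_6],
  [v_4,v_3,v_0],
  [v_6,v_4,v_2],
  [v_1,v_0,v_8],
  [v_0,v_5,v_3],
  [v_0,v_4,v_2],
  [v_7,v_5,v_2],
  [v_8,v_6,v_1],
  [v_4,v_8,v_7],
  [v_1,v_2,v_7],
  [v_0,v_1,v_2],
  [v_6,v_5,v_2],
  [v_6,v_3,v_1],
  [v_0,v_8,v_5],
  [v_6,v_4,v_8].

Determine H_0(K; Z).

H_0 = Z.

Order the vertices as v_0 < v_1 < v_2 < v_3 < v_4 < v_5 < v_6 < v_7 < v_8. Listing each simplex with vertices in this order, K has dimension 2 with simplices:

  0-simplices (9): [v_0], [v_1], [v_2], [v_3], [v_4], [v_5], [v_6], [v_7], [v_8]
  1-simplices (27): (27 of them)
  2-simplices (18): (18 of them)

giving chain groups C_0 ≅ Z^9, C_1 ≅ Z^27, C_2 ≅ Z^18.

Boundary ∂_1: C_1 → C_0 is given by ∂[p,q] = [q] − [p]. For instance
  ∂[v_3,v_7] = [v_7] − [v_3].
The 9×27 boundary matrix has rank 8 and Smith normal form diag(1,1,1,1,1,1,1,1).

Boundary ∂_2: C_2 → C_1 sends each 2-simplex [p,q,r] to [q,r] − [p,r] + [p,q]. For instance
  ∂[v_1,v_3,v_6] = [v_3,v_6] − [v_1,v_6] + [v_1,v_3],
  ∂[v_1,v_6,v_8] = [v_6,v_8] − [v_1,v_8] + [v_1,v_6].
The resulting 27×18 matrix has rank 17, and its Smith normal form has invariant factors (1,1,1,1,1,1,1,1,1,1,1,1,1,1,1,1,1).

Reading off H_k = ker ∂_k / im ∂_{k+1}:

  H_0: rank C_0 − rank ∂_1 = 9 − 8 = 1, and the invariant factors of ∂_1 are all 1, so H_0 = Z.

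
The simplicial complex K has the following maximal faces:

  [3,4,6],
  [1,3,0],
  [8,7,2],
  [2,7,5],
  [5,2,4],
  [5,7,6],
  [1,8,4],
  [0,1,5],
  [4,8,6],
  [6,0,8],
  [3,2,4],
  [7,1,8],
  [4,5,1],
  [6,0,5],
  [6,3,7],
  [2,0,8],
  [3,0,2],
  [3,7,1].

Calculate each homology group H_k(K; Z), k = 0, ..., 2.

K has 9 vertices, 27 edges, 18 triangles.
rank ∂_0 = 0, rank ∂_1 = 8 ⇒ b_0 = 9 − 0 − 8 = 1; all invariant factors of ∂_1 are 1 so no torsion. So H_0 = Z.
rank ∂_1 = 8, rank ∂_2 = 17 ⇒ b_1 = 27 − 8 − 17 = 2; all invariant factors of ∂_2 are 1 so no torsion. So H_1 = Z^2.
rank ∂_2 = 17, rank ∂_3 = 0 ⇒ b_2 = 18 − 17 − 0 = 1. So H_2 = Z.

H_0 ≅ Z,  H_1 ≅ Z^2,  H_2 ≅ Z.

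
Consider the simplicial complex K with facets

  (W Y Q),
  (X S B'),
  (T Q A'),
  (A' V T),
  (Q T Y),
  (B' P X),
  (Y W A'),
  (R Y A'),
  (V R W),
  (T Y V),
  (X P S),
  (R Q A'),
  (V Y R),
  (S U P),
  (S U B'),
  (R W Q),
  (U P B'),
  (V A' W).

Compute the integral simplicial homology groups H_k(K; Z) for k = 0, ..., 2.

Order the vertices as P < Q < R < S < T < U < V < W < X < Y < A' < B'. Listing each simplex with vertices in this order, K has dimension 2 with simplices:

  0-simplices (12): [P], [Q], [R], [S], [T], [U], [V], [W], [X], [Y], [A'], [B']
  1-simplices (27): (27 of them)
  2-simplices (18): (18 of them)

giving chain groups C_0 ≅ Z^12, C_1 ≅ Z^27, C_2 ≅ Z^18.

The boundary map ∂_1: C_1 → C_0 is given by ∂[p,q] = [q] − [p]. For instance
  ∂[R,Y] = [Y] − [R].
This gives a 12×27 integer matrix of rank 10; reducing to Smith normal form yields diagonal entries (1,1,1,1,1,1,1,1,1,1).

∂_2: C_2 → C_1 acts by ∂[p,q,r] = [q,r] − [p,r] + [p,q]. For instance
  ∂[Q,R,A'] = [R,A'] − [Q,A'] + [Q,R],
  ∂[R,V,Y] = [V,Y] − [R,Y] + [R,V].
As a 27×18 matrix over Z this has rank 17, with invariant factors (1,1,1,1,1,1,1,1,1,1,1,1,1,1,1,1,2).

Now H_k = ker ∂_k / im ∂_{k+1}, so:

  H_0: rank C_0 − rank ∂_1 = 12 − 10 = 2, and the invariant factors of ∂_1 are all 1, so H_0 ≅ Z^2.
  H_1: rank ker ∂_1 − rank ∂_2 = (27 − 10) − 17 = 0, and ∂_2 has invariant factor 2 > 1, so H_1 ≅ Z/2Z.
  H_2: rank ker ∂_2 − rank ∂_3 = (18 − 17) − 0 = 1, and there is no ∂_3, so H_2 ≅ Z.

H_0 ≅ Z^2,  H_1 ≅ Z/2Z,  H_2 ≅ Z.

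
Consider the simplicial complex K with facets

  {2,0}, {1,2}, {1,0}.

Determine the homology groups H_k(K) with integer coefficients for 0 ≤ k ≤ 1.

Order the vertices as 0 < 1 < 2. Listing each simplex with vertices in this order, K has dimension 1 with simplices:

  0-simplices (3): [0], [1], [2]
  1-simplices (3): [0,1], [0,2], [1,2]

Hence C_0 ≅ Z^3, C_1 ≅ Z^3.

Boundary ∂_1: C_1 → C_0 sends each edge [p,q] (with p < q) to q − p. For instance
  ∂[0,1] = [1] − [0].
This gives a 3×3 integer matrix of rank 2; reducing to Smith normal form yields diagonal entries (1,1).

Now H_k = ker ∂_k / im ∂_{k+1}, so:

  H_0: rank C_0 − rank ∂_1 = 3 − 2 = 1, and the invariant factors of ∂_1 are all 1, so H_0 ≅ Z.
  H_1: rank ker ∂_1 − rank ∂_2 = (3 − 2) − 0 = 1, and there is no ∂_2, so H_1 ≅ Z.

(K is a triangulation of the circle S^1.)

H_0 = Z,  H_1 = Z.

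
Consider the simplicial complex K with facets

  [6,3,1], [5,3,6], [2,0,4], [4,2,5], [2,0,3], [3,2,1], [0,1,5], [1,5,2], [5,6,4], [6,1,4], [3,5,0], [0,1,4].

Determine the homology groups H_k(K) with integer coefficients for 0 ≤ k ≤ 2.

H_0 = Z,  H_1 = Z/2,  H_2 = 0.

K has 7 vertices, 18 edges, 12 triangles.
rank ∂_0 = 0, rank ∂_1 = 6 ⇒ b_0 = 7 − 0 − 6 = 1; all invariant factors of ∂_1 are 1 so no torsion. So H_0 ≅ Z.
rank ∂_1 = 6, rank ∂_2 = 12 ⇒ b_1 = 18 − 6 − 12 = 0; ∂_2 has invariant factor(s) [2] giving torsion. So H_1 ≅ Z/2.
rank ∂_2 = 12, rank ∂_3 = 0 ⇒ b_2 = 12 − 12 − 0 = 0. So H_2 ≅ 0.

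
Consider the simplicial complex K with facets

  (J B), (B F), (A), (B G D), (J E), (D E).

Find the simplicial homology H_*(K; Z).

H_0 ≅ Z^2,  H_1 ≅ Z,  H_2 = 0.

Order the vertices as A < B < D < E < F < G < J. Listing each simplex with vertices in this order, K has dimension 2 with simplices:

  0-simplices (7): A, B, D, E, F, G, J
  1-simplices (7): BD, BF, BG, BJ, DE, DG, EJ
  2-simplices (1): BDG

Hence C_0 ≅ Z^7, C_1 ≅ Z^7, C_2 ≅ Z^1.

The boundary map ∂_1: C_1 → C_0 maps an edge to its endpoints' difference, ∂[p,q] = q − p. For instance
  ∂EJ = J − E.
This gives a 7×7 integer matrix of rank 5; reducing to Smith normal form yields diagonal entries (1,1,1,1,1).

The boundary map ∂_2: C_2 → C_1 acts by ∂[p,q,r] = [q,r] − [p,r] + [p,q]. For instance
  ∂BDG = DG − BG + BD.
This gives a 7×1 integer matrix of rank 1; reducing to Smith normal form yields diagonal entries (1).

From H_k ≅ ker(∂_k) / im(∂_{k+1}) we obtain:

  H_0: rank C_0 − rank ∂_1 = 7 − 5 = 2, and the invariant factors of ∂_1 are all 1, so H_0 ≅ Z^2.
  H_1: rank ker ∂_1 − rank ∂_2 = (7 − 5) − 1 = 1, and the invariant factors of ∂_2 are all 1, so H_1 ≅ Z.
  H_2: rank ker ∂_2 − rank ∂_3 = (1 − 1) − 0 = 0, and there is no ∂_3, so H_2 ≅ 0.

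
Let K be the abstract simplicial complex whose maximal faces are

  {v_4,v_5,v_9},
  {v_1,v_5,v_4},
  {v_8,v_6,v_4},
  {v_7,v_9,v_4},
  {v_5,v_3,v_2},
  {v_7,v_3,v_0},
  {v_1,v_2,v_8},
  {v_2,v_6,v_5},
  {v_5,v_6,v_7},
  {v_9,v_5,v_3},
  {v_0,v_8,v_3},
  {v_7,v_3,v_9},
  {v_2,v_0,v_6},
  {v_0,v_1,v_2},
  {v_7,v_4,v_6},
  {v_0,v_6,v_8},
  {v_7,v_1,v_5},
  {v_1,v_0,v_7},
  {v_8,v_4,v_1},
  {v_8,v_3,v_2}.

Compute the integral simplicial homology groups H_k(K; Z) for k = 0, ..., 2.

H_0 ≅ Z,  H_1 ≅ Z ⊕ Z_2,  H_2 = 0.

We work with the vertex ordering v_0 < v_1 < v_2 < v_3 < v_4 < v_5 < v_6 < v_7 < v_8 < v_9. The simplices of K, each written with vertices in increasing order, are:

  0-simplices (10): [v_0], [v_1], [v_2], [v_3], [v_4], [v_5], [v_6], [v_7], [v_8], [v_9]
  1-simplices (30): (30 of them)
  2-simplices (20): (20 of them)

Hence C_0 ≅ Z^10, C_1 ≅ Z^30, C_2 ≅ Z^20.

∂_1: C_1 → C_0 is given by ∂[p,q] = [q] − [p]. For instance
  ∂[v_4,v_9] = [v_9] − [v_4].
The resulting 10×30 matrix has rank 9, and its Smith normal form has invariant factors (1,1,1,1,1,1,1,1,1).

The boundary map ∂_2: C_2 → C_1 sends each 2-simplex [p,q,r] to [q,r] − [p,r] + [p,q]. For instance
  ∂[v_1,v_5,v_7] = [v_5,v_7] − [v_1,v_7] + [v_1,v_5],
  ∂[v_4,v_6,v_7] = [v_6,v_7] − [v_4,v_7] + [v_4,v_6].
As a 30×20 matrix over Z this has rank 20, with invariant factors (1,1,1,1,1,1,1,1,1,1,1,1,1,1,1,1,1,1,1,2).

Now H_k = ker ∂_k / im ∂_{k+1}, so:

  H_0: rank C_0 − rank ∂_1 = 10 − 9 = 1, and the invariant factors of ∂_1 are all 1, so H_0 = Z.
  H_1: rank ker ∂_1 − rank ∂_2 = (30 − 9) − 20 = 1, and ∂_2 has invariant factor 2 > 1, so H_1 = Z ⊕ Z_2.
  H_2: rank ker ∂_2 − rank ∂_3 = (20 − 20) − 0 = 0, and there is no ∂_3, so H_2 = 0.

As a check, the Euler characteristic is 10 − 30 + 20 = 0, which agrees with 1 − 1 + 0 = 0.
(K is a triangulation of the Klein bottle.)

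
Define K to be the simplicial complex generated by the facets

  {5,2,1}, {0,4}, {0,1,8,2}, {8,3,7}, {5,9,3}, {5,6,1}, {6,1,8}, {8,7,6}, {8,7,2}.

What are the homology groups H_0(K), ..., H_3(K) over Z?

H_0 = Z,  H_1 = Z,  H_2 = 0,  H_3 = 0.

K has 10 vertices, 20 edges, 11 triangles, 1 3-simplex.
rank ∂_0 = 0, rank ∂_1 = 9 ⇒ b_0 = 10 − 0 − 9 = 1; all invariant factors of ∂_1 are 1 so no torsion. So H_0 = Z.
rank ∂_1 = 9, rank ∂_2 = 10 ⇒ b_1 = 20 − 9 − 10 = 1; all invariant factors of ∂_2 are 1 so no torsion. So H_1 = Z.
rank ∂_2 = 10, rank ∂_3 = 1 ⇒ b_2 = 11 − 10 − 1 = 0; all invariant factors of ∂_3 are 1 so no torsion. So H_2 = 0.
rank ∂_3 = 1, rank ∂_4 = 0 ⇒ b_3 = 1 − 1 − 0 = 0. So H_3 = 0.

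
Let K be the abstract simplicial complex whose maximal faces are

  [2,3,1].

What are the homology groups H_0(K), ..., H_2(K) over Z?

H_0 ≅ Z,  H_1 = 0,  H_2 = 0.

We work with the vertex ordering 1 < 2 < 3. The simplices of K, each written with vertices in increasing order, are:

  0-simplices (3): [1], [2], [3]
  1-simplices (3): [1,2], [1,3], [2,3]
  2-simplices (1): [1,2,3]

giving chain groups C_0 ≅ Z^3, C_1 ≅ Z^3, C_2 ≅ Z^1.

Boundary ∂_1: C_1 → C_0 sends each edge [p,q] (with p < q) to q − p.
As a 3×3 matrix over Z this has rank 2, with invariant factors (1,1).

The boundary map ∂_2: C_2 → C_1 sends each 2-simplex [p,q,r] to [q,r] − [p,r] + [p,q]. For instance
  ∂[1,2,3] = [2,3] − [1,3] + [1,2].
This gives a 3×1 integer matrix of rank 1; reducing to Smith normal form yields diagonal entries (1).

Reading off H_k = ker ∂_k / im ∂_{k+1}:

  H_0: rank C_0 − rank ∂_1 = 3 − 2 = 1, and the invariant factors of ∂_1 are all 1, so H_0 ≅ Z.
  H_1: rank ker ∂_1 − rank ∂_2 = (3 − 2) − 1 = 0, and the invariant factors of ∂_2 are all 1, so H_1 ≅ 0.
  H_2: rank ker ∂_2 − rank ∂_3 = (1 − 1) − 0 = 0, and there is no ∂_3, so H_2 ≅ 0.

As a check, the Euler characteristic is 3 − 3 + 1 = 1, which agrees with 1 − 0 + 0 = 1.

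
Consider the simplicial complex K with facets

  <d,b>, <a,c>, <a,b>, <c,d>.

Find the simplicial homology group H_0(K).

Fix the vertex order a < b < c < d and write every simplex with vertices in increasing order. Then dim K = 1 and the simplices of K are:

  0-simplices (4): a, b, c, d
  1-simplices (4): ab, ac, bd, cd

giving chain groups C_0 ≅ Z^4, C_1 ≅ Z^4.

Boundary ∂_1: C_1 → C_0 is given by ∂[p,q] = [q] − [p]. For instance
  ∂ab = b − a.
The 4×4 boundary matrix has rank 3 and Smith normal form diag(1,1,1).

Computing H_k = (kernel of ∂_k) / (image of ∂_{k+1}):

  H_0: rank C_0 − rank ∂_1 = 4 − 3 = 1, and the invariant factors of ∂_1 are all 1, so H_0 ≅ Z.

H_0 = Z.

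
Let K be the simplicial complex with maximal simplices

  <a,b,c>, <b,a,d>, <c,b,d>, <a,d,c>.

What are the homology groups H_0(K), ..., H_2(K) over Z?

H_0 = Z,  H_1 = 0,  H_2 = Z.

We work with the vertex ordering a < b < c < d. The simplices of K, each written with vertices in increasing order, are:

  0-simplices (4): a, b, c, d
  1-simplices (6): ab, ac, ad, bc, bd, cd
  2-simplices (4): abc, abd, acd, bcd

so the chain groups are C_0 ≅ Z^4, C_1 ≅ Z^6, C_2 ≅ Z^4.

∂_1: C_1 → C_0 maps an edge to its endpoints' difference, ∂[p,q] = q − p. For instance
  ∂bc = c − b.
As a 4×6 matrix over Z this has rank 3, with invariant factors (1,1,1).

The boundary map ∂_2: C_2 → C_1 sends each 2-simplex [p,q,r] to [q,r] − [p,r] + [p,q]. For instance
  ∂abc = bc − ac + ab,
  ∂bcd = cd − bd + bc.
The resulting 6×4 matrix has rank 3, and its Smith normal form has invariant factors (1,1,1).

Computing H_k = (kernel of ∂_k) / (image of ∂_{k+1}):

  H_0: rank C_0 − rank ∂_1 = 4 − 3 = 1, and the invariant factors of ∂_1 are all 1, so H_0 ≅ Z.
  H_1: rank ker ∂_1 − rank ∂_2 = (6 − 3) − 3 = 0, and the invariant factors of ∂_2 are all 1, so H_1 ≅ 0.
  H_2: rank ker ∂_2 − rank ∂_3 = (4 − 3) − 0 = 1, and there is no ∂_3, so H_2 ≅ Z.

(K is a triangulation of the 2-sphere S^2.)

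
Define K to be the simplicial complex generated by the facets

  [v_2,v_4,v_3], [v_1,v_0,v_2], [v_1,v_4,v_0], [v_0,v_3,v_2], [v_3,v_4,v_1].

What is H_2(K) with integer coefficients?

H_2 = 0.

Order the vertices as v_0 < v_1 < v_2 < v_3 < v_4. Listing each simplex with vertices in this order, K has dimension 2 with simplices:

  0-simplices (5): [v_0], [v_1], [v_2], [v_3], [v_4]
  1-simplices (10): [v_0,v_1], [v_0,v_2], [v_0,v_3], [v_0,v_4], [v_1,v_2], [v_1,v_3], [v_1,v_4], [v_2,v_3], [v_2,v_4], [v_3,v_4]
  2-simplices (5): [v_0,v_1,v_2], [v_0,v_1,v_4], [v_0,v_2,v_3], [v_1,v_3,v_4], [v_2,v_3,v_4]

giving chain groups C_0 ≅ Z^5, C_1 ≅ Z^10, C_2 ≅ Z^5.

The boundary map ∂_1: C_1 → C_0 sends each edge [p,q] (with p < q) to q − p.
As a 5×10 matrix over Z this has rank 4, with invariant factors (1,1,1,1).

∂_2: C_2 → C_1 maps a triangle to the signed sum of its edges. For instance
  ∂[v_0,v_2,v_3] = [v_2,v_3] − [v_0,v_3] + [v_0,v_2],
  ∂[v_0,v_1,v_2] = [v_1,v_2] − [v_0,v_2] + [v_0,v_1].
The 10×5 boundary matrix has rank 5 and Smith normal form diag(1,1,1,1,1).

From H_k ≅ ker(∂_k) / im(∂_{k+1}) we obtain:

  H_2: rank ker ∂_2 − rank ∂_3 = (5 − 5) − 0 = 0, and there is no ∂_3, so H_2 ≅ 0.

(K is a triangulation of the Möbius band.)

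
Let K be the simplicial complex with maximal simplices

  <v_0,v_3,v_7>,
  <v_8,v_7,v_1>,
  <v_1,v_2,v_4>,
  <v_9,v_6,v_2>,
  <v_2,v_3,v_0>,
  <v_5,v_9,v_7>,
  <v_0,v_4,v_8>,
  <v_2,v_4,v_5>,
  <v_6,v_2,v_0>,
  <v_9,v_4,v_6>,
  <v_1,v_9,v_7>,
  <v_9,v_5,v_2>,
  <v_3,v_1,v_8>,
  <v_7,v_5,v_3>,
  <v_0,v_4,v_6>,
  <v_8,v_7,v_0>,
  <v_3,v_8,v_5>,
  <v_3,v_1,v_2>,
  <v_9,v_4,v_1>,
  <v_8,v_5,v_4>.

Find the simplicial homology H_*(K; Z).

We work with the vertex ordering v_0 < v_1 < v_2 < v_3 < v_4 < v_5 < v_6 < v_7 < v_8 < v_9. The simplices of K, each written with vertices in increasing order, are:

  0-simplices (10): [v_0], [v_1], [v_2], [v_3], [v_4], [v_5], [v_6], [v_7], [v_8], [v_9]
  1-simplices (30): (30 of them)
  2-simplices (20): (20 of them)

Hence C_0 ≅ Z^10, C_1 ≅ Z^30, C_2 ≅ Z^20.

The boundary map ∂_1: C_1 → C_0 maps an edge to its endpoints' difference, ∂[p,q] = q − p. For instance
  ∂[v_6,v_9] = [v_9] − [v_6].
As a 10×30 matrix over Z this has rank 9, with invariant factors (1,1,1,1,1,1,1,1,1).

∂_2: C_2 → C_1 maps a triangle to the signed sum of its edges. For instance
  ∂[v_0,v_4,v_8] = [v_4,v_8] − [v_0,v_8] + [v_0,v_4],
  ∂[v_4,v_5,v_8] = [v_5,v_8] − [v_4,v_8] + [v_4,v_5].
The 30×20 boundary matrix has rank 20 and Smith normal form diag(1,1,1,1,1,1,1,1,1,1,1,1,1,1,1,1,1,1,1,2).

Computing H_k = (kernel of ∂_k) / (image of ∂_{k+1}):

  H_0: rank C_0 − rank ∂_1 = 10 − 9 = 1, and the invariant factors of ∂_1 are all 1, so H_0 ≅ Z.
  H_1: rank ker ∂_1 − rank ∂_2 = (30 − 9) − 20 = 1, and ∂_2 has invariant factor 2 > 1, so H_1 ≅ Z ⊕ Z/2Z.
  H_2: rank ker ∂_2 − rank ∂_3 = (20 − 20) − 0 = 0, and there is no ∂_3, so H_2 ≅ 0.

As a check, the Euler characteristic is 10 − 30 + 20 = 0, which agrees with 1 − 1 + 0 = 0.
(K is a triangulation of the Klein bottle.)

H_0 = Z,  H_1 = Z ⊕ Z/2Z,  H_2 = 0.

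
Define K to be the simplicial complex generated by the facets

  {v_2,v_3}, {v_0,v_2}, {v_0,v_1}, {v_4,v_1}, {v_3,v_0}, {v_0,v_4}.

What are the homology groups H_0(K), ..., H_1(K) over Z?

Fix the vertex order v_0 < v_1 < v_2 < v_3 < v_4 and write every simplex with vertices in increasing order. Then dim K = 1 and the simplices of K are:

  0-simplices (5): [v_0], [v_1], [v_2], [v_3], [v_4]
  1-simplices (6): [v_0,v_1], [v_0,v_2], [v_0,v_3], [v_0,v_4], [v_1,v_4], [v_2,v_3]

Hence C_0 ≅ Z^5, C_1 ≅ Z^6.

The boundary map ∂_1: C_1 → C_0 sends each edge [p,q] (with p < q) to q − p. For instance
  ∂[v_0,v_3] = [v_3] − [v_0].
As a 5×6 matrix over Z this has rank 4, with invariant factors (1,1,1,1).

Now H_k = ker ∂_k / im ∂_{k+1}, so:

  H_0: rank C_0 − rank ∂_1 = 5 − 4 = 1, and the invariant factors of ∂_1 are all 1, so H_0 ≅ Z.
  H_1: rank ker ∂_1 − rank ∂_2 = (6 − 4) − 0 = 2, and there is no ∂_2, so H_1 ≅ Z^2.

H_0 ≅ Z,  H_1 ≅ Z^2.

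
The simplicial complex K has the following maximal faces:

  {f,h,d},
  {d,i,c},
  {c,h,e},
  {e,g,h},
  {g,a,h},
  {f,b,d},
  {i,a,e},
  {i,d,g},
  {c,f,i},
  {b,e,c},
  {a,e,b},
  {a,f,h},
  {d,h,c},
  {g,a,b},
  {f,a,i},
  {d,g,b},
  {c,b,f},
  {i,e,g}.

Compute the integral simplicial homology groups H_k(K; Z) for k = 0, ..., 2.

We work with the vertex ordering a < b < c < d < e < f < g < h < i. The simplices of K, each written with vertices in increasing order, are:

  0-simplices (9): a, b, c, d, e, f, g, h, i
  1-simplices (27): ab, ae, af, ag, ah, ai, bc, bd, be, bf, bg, cd, ce, cf, ch, ci, df, dg, dh, di, eg, eh, ei, fh, fi, gh, gi
  2-simplices (18): abe, abg, aei, afh, afi, agh, bce, bcf, bdf, bdg, cdh, cdi, ceh, cfi, dfh, dgi, egh, egi

giving chain groups C_0 ≅ Z^9, C_1 ≅ Z^27, C_2 ≅ Z^18.

∂_1: C_1 → C_0 maps an edge to its endpoints' difference, ∂[p,q] = q − p. For instance
  ∂dg = g − d.
This gives a 9×27 integer matrix of rank 8; reducing to Smith normal form yields diagonal entries (1,1,1,1,1,1,1,1).

The boundary map ∂_2: C_2 → C_1 sends each 2-simplex [p,q,r] to [q,r] − [p,r] + [p,q]. For instance
  ∂afi = fi − ai + af,
  ∂cdi = di − ci + cd.
This gives a 27×18 integer matrix of rank 18; reducing to Smith normal form yields diagonal entries (1,1,1,1,1,1,1,1,1,1,1,1,1,1,1,1,1,2).

From H_k ≅ ker(∂_k) / im(∂_{k+1}) we obtain:

  H_0: rank C_0 − rank ∂_1 = 9 − 8 = 1, and the invariant factors of ∂_1 are all 1, so H_0 ≅ Z.
  H_1: rank ker ∂_1 − rank ∂_2 = (27 − 8) − 18 = 1, and ∂_2 has invariant factor 2 > 1, so H_1 ≅ Z ⊕ Z/2.
  H_2: rank ker ∂_2 − rank ∂_3 = (18 − 18) − 0 = 0, and there is no ∂_3, so H_2 ≅ 0.

H_0 = Z,  H_1 = Z ⊕ Z/2,  H_2 = 0.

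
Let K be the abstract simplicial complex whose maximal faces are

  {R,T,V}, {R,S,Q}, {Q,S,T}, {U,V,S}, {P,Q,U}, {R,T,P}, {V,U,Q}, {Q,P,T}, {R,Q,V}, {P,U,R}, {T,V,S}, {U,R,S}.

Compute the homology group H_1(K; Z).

H_1 ≅ Z/2.

Order the vertices as P < Q < R < S < T < U < V. Listing each simplex with vertices in this order, K has dimension 2 with simplices:

  0-simplices (7): P, Q, R, S, T, U, V
  1-simplices (18): PQ, PR, PT, PU, QR, QS, QT, QU, QV, RS, RT, RU, RV, ST, SU, SV, TV, UV
  2-simplices (12): PQT, PQU, PRT, PRU, QRS, QRV, QST, QUV, RSU, RTV, STV, SUV

so the chain groups are C_0 ≅ Z^7, C_1 ≅ Z^18, C_2 ≅ Z^12.

Boundary ∂_1: C_1 → C_0 sends each edge [p,q] (with p < q) to q − p. For instance
  ∂QU = U − Q.
The 7×18 boundary matrix has rank 6 and Smith normal form diag(1,1,1,1,1,1).

Boundary ∂_2: C_2 → C_1 sends each 2-simplex [p,q,r] to [q,r] − [p,r] + [p,q]. For instance
  ∂QRS = RS − QS + QR,
  ∂PRU = RU − PU + PR.
The resulting 18×12 matrix has rank 12, and its Smith normal form has invariant factors (1,1,1,1,1,1,1,1,1,1,1,2).

Now H_k = ker ∂_k / im ∂_{k+1}, so:

  H_1: rank ker ∂_1 − rank ∂_2 = (18 − 6) − 12 = 0, and ∂_2 has invariant factor 2 > 1, so H_1 = Z/2.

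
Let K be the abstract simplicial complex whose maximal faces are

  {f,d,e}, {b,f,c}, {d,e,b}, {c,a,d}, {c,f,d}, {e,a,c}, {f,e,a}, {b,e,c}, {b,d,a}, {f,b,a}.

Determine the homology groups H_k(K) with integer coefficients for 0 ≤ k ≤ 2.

H_0 ≅ Z,  H_1 ≅ Z/2,  H_2 = 0.

K has 6 vertices, 15 edges, 10 triangles.
rank ∂_0 = 0, rank ∂_1 = 5 ⇒ b_0 = 6 − 0 − 5 = 1; all invariant factors of ∂_1 are 1 so no torsion. So H_0 = Z.
rank ∂_1 = 5, rank ∂_2 = 10 ⇒ b_1 = 15 − 5 − 10 = 0; ∂_2 has invariant factor(s) [2] giving torsion. So H_1 = Z/2.
rank ∂_2 = 10, rank ∂_3 = 0 ⇒ b_2 = 10 − 10 − 0 = 0. So H_2 = 0.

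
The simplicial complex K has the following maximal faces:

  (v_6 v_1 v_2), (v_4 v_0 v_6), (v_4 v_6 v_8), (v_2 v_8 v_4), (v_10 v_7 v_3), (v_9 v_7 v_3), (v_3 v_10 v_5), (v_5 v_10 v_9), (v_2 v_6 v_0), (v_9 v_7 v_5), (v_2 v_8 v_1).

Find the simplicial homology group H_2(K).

Take the total order v_0 < v_1 < v_2 < v_3 < v_4 < v_5 < v_6 < v_7 < v_8 < v_9 < v_10 on the vertex set. Then K (dimension 2) consists of the simplices:

  0-simplices (11): [v_0], [v_1], [v_2], [v_3], [v_4], [v_5], [v_6], [v_7], [v_8], [v_9], [v_10]
  1-simplices (22): (22 of them)
  2-simplices (11): (11 of them)

so the chain groups are C_0 ≅ Z^11, C_1 ≅ Z^22, C_2 ≅ Z^11.

Boundary ∂_1: C_1 → C_0 sends each edge [p,q] (with p < q) to q − p.
As a 11×22 matrix over Z this has rank 9, with invariant factors (1,1,1,1,1,1,1,1,1).

∂_2: C_2 → C_1 maps a triangle to the signed sum of its edges. For instance
  ∂[v_3,v_7,v_9] = [v_7,v_9] − [v_3,v_9] + [v_3,v_7],
  ∂[v_1,v_2,v_6] = [v_2,v_6] − [v_1,v_6] + [v_1,v_2].
The 22×11 boundary matrix has rank 11 and Smith normal form diag(1,1,1,1,1,1,1,1,1,1,1).

From H_k ≅ ker(∂_k) / im(∂_{k+1}) we obtain:

  H_2: rank ker ∂_2 − rank ∂_3 = (11 − 11) − 0 = 0, and there is no ∂_3, so H_2 = 0.

H_2 = 0.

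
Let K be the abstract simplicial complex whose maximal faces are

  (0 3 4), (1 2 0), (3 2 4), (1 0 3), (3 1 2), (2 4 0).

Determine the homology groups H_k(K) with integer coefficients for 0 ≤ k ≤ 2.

H_0 = Z,  H_1 = 0,  H_2 = Z.

Take the total order 0 < 1 < 2 < 3 < 4 on the vertex set. Then K (dimension 2) consists of the simplices:

  0-simplices (5): [0], [1], [2], [3], [4]
  1-simplices (9): [0,1], [0,2], [0,3], [0,4], [1,2], [1,3], [2,3], [2,4], [3,4]
  2-simplices (6): [0,1,2], [0,1,3], [0,2,4], [0,3,4], [1,2,3], [2,3,4]

Hence C_0 ≅ Z^5, C_1 ≅ Z^9, C_2 ≅ Z^6.

∂_1: C_1 → C_0 is given by ∂[p,q] = [q] − [p]. For instance
  ∂[0,2] = [2] − [0].
As a 5×9 matrix over Z this has rank 4, with invariant factors (1,1,1,1).

The boundary map ∂_2: C_2 → C_1 acts by ∂[p,q,r] = [q,r] − [p,r] + [p,q]. For instance
  ∂[0,2,4] = [2,4] − [0,4] + [0,2],
  ∂[0,1,3] = [1,3] − [0,3] + [0,1].
The 9×6 boundary matrix has rank 5 and Smith normal form diag(1,1,1,1,1).

Now H_k = ker ∂_k / im ∂_{k+1}, so:

  H_0: rank C_0 − rank ∂_1 = 5 − 4 = 1, and the invariant factors of ∂_1 are all 1, so H_0 ≅ Z.
  H_1: rank ker ∂_1 − rank ∂_2 = (9 − 4) − 5 = 0, and the invariant factors of ∂_2 are all 1, so H_1 ≅ 0.
  H_2: rank ker ∂_2 − rank ∂_3 = (6 − 5) − 0 = 1, and there is no ∂_3, so H_2 ≅ Z.

(K is a triangulation of the 2-sphere S^2.)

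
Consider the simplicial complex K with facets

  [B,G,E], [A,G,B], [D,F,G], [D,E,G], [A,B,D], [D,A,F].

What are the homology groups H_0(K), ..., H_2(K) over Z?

H_0 ≅ Z,  H_1 ≅ Z,  H_2 = 0.

Fix the vertex order A < B < D < E < F < G and write every simplex with vertices in increasing order. Then dim K = 2 and the simplices of K are:

  0-simplices (6): A, B, D, E, F, G
  1-simplices (12): AB, AD, AF, AG, BD, BE, BG, DE, DF, DG, EG, FG
  2-simplices (6): ABD, ABG, ADF, BEG, DEG, DFG

so the chain groups are C_0 ≅ Z^6, C_1 ≅ Z^12, C_2 ≅ Z^6.

Boundary ∂_1: C_1 → C_0 maps an edge to its endpoints' difference, ∂[p,q] = q − p. For instance
  ∂BD = D − B.
This gives a 6×12 integer matrix of rank 5; reducing to Smith normal form yields diagonal entries (1,1,1,1,1).

∂_2: C_2 → C_1 maps a triangle to the signed sum of its edges. For instance
  ∂BEG = EG − BG + BE,
  ∂ADF = DF − AF + AD.
This gives a 12×6 integer matrix of rank 6; reducing to Smith normal form yields diagonal entries (1,1,1,1,1,1).

Reading off H_k = ker ∂_k / im ∂_{k+1}:

  H_0: rank C_0 − rank ∂_1 = 6 − 5 = 1, and the invariant factors of ∂_1 are all 1, so H_0 = Z.
  H_1: rank ker ∂_1 − rank ∂_2 = (12 − 5) − 6 = 1, and the invariant factors of ∂_2 are all 1, so H_1 = Z.
  H_2: rank ker ∂_2 − rank ∂_3 = (6 − 6) − 0 = 0, and there is no ∂_3, so H_2 = 0.

As a check, the Euler characteristic is 6 − 12 + 6 = 0, which agrees with 1 − 1 + 0 = 0.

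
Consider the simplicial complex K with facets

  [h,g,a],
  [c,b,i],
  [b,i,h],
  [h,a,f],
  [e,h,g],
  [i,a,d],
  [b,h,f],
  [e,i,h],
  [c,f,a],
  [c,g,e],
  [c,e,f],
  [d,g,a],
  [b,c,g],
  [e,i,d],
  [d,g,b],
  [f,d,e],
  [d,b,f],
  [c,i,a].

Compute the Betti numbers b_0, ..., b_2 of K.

b_0 = 1, b_1 = 2, b_2 = 1.

Order the vertices as a < b < c < d < e < f < g < h < i. Listing each simplex with vertices in this order, K has dimension 2 with simplices:

  0-simplices (9): a, b, c, d, e, f, g, h, i
  1-simplices (27): ac, ad, af, ag, ah, ai, bc, bd, bf, bg, bh, bi, ce, cf, cg, ci, de, df, dg, di, ef, eg, eh, ei, fh, gh, hi
  2-simplices (18): acf, aci, adg, adi, afh, agh, bcg, bci, bdf, bdg, bfh, bhi, cef, ceg, def, dei, egh, ehi

giving chain groups C_0 ≅ Z^9, C_1 ≅ Z^27, C_2 ≅ Z^18.

∂_1: C_1 → C_0 maps an edge to its endpoints' difference, ∂[p,q] = q − p. For instance
  ∂bg = g − b.
The 9×27 boundary matrix has rank 8 and Smith normal form diag(1,1,1,1,1,1,1,1).

∂_2: C_2 → C_1 maps a triangle to the signed sum of its edges. For instance
  ∂afh = fh − ah + af,
  ∂cef = ef − cf + ce.
This gives a 27×18 integer matrix of rank 17; reducing to Smith normal form yields diagonal entries (1,1,1,1,1,1,1,1,1,1,1,1,1,1,1,1,1).

Reading off H_k = ker ∂_k / im ∂_{k+1}:

  H_0: rank C_0 − rank ∂_1 = 9 − 8 = 1, and the invariant factors of ∂_1 are all 1, so H_0 = Z.
  H_1: rank ker ∂_1 − rank ∂_2 = (27 − 8) − 17 = 2, and the invariant factors of ∂_2 are all 1, so H_1 = Z^2.
  H_2: rank ker ∂_2 − rank ∂_3 = (18 − 17) − 0 = 1, and there is no ∂_3, so H_2 = Z.

As a check, the Euler characteristic is 9 − 27 + 18 = 0, which agrees with 1 − 2 + 1 = 0.

Hence the Betti numbers are b_0 = 1, b_1 = 2, b_2 = 1.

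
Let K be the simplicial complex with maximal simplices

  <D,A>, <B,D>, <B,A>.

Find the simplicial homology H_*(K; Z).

Order the vertices as A < B < D. Listing each simplex with vertices in this order, K has dimension 1 with simplices:

  0-simplices (3): A, B, D
  1-simplices (3): AB, AD, BD

Hence C_0 ≅ Z^3, C_1 ≅ Z^3.

Boundary ∂_1: C_1 → C_0 is given by ∂[p,q] = [q] − [p]. For instance
  ∂AD = D − A.
As a 3×3 matrix over Z this has rank 2, with invariant factors (1,1).

Computing H_k = (kernel of ∂_k) / (image of ∂_{k+1}):

  H_0: rank C_0 − rank ∂_1 = 3 − 2 = 1, and the invariant factors of ∂_1 are all 1, so H_0 = Z.
  H_1: rank ker ∂_1 − rank ∂_2 = (3 − 2) − 0 = 1, and there is no ∂_2, so H_1 = Z.

(K is a triangulation of the circle S^1.)

H_0 = Z,  H_1 = Z.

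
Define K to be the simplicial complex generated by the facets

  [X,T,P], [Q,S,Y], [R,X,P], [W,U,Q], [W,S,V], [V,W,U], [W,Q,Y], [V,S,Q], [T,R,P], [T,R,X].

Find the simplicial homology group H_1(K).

H_1 = Z.

Take the total order P < Q < R < S < T < U < V < W < X < Y on the vertex set. Then K (dimension 2) consists of the simplices:

  0-simplices (10): P, Q, R, S, T, U, V, W, X, Y
  1-simplices (18): PR, PT, PX, QS, QU, QV, QW, QY, RT, RX, SV, SW, SY, TX, UV, UW, VW, WY
  2-simplices (10): PRT, PRX, PTX, QSV, QSY, QUW, QWY, RTX, SVW, UVW

giving chain groups C_0 ≅ Z^10, C_1 ≅ Z^18, C_2 ≅ Z^10.

The boundary map ∂_1: C_1 → C_0 is given by ∂[p,q] = [q] − [p]. For instance
  ∂QW = W − Q.
As a 10×18 matrix over Z this has rank 8, with invariant factors (1,1,1,1,1,1,1,1).

Boundary ∂_2: C_2 → C_1 acts by ∂[p,q,r] = [q,r] − [p,r] + [p,q]. For instance
  ∂RTX = TX − RX + RT,
  ∂PRX = RX − PX + PR.
This gives a 18×10 integer matrix of rank 9; reducing to Smith normal form yields diagonal entries (1,1,1,1,1,1,1,1,1).

Reading off H_k = ker ∂_k / im ∂_{k+1}:

  H_1: rank ker ∂_1 − rank ∂_2 = (18 − 8) − 9 = 1, and the invariant factors of ∂_2 are all 1, so H_1 = Z.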